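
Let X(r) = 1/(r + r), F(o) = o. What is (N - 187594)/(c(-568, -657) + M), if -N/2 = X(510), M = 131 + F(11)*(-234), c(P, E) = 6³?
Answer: 95672941/1135770 ≈ 84.236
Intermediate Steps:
c(P, E) = 216
M = -2443 (M = 131 + 11*(-234) = 131 - 2574 = -2443)
X(r) = 1/(2*r)
N = -1/510 ≈ -0.0019608
(N - 187594)/(c(-568, -657) + M) = (-1/510 - 187594)/(216 - 2443) = -95672941/510/(-2227) = -95672941/510*(-1/2227) = 95672941/1135770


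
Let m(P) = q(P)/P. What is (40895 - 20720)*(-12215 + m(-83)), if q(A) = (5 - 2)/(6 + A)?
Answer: -1574982800850/6391 ≈ -2.4644e+8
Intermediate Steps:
q(A) = 3/(6 + A)
m(P) = 3/(P*(6 + P)) (m(P) = (3/(6 + P))/P = 3/(P*(6 + P)))
(40895 - 20720)*(-12215 + m(-83)) = (40895 - 20720)*(-12215 + 3/(-83*(6 - 83))) = 20175*(-12215 + 3*(-1/83)/(-77)) = 20175*(-12215 + 3*(-1/83)*(-1/77)) = 20175*(-12215 + 3/6391) = 20175*(-78066062/6391) = -1574982800850/6391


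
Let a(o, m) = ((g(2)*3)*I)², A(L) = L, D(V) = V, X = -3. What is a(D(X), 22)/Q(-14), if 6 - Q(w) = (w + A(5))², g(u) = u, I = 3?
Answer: -108/25 ≈ -4.3200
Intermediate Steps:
a(o, m) = 324 (a(o, m) = ((2*3)*3)² = (6*3)² = 18² = 324)
Q(w) = 6 - (5 + w)² (Q(w) = 6 - (w + 5)² = 6 - (5 + w)²)
a(D(X), 22)/Q(-14) = 324/(6 - (5 - 14)²) = 324/(6 - 1*(-9)²) = 324/(6 - 1*81) = 324/(6 - 81) = 324/(-75) = 324*(-1/75) = -108/25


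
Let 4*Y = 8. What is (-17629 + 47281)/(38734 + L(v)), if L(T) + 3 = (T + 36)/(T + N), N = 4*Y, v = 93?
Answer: 748713/977990 ≈ 0.76556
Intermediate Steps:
Y = 2 (Y = (¼)*8 = 2)
N = 8 (N = 4*2 = 8)
L(T) = -3 + (36 + T)/(8 + T) (L(T) = -3 + (T + 36)/(T + 8) = -3 + (36 + T)/(8 + T))
(-17629 + 47281)/(38734 + L(v)) = (-17629 + 47281)/(38734 + 2*(6 - 1*93)/(8 + 93)) = 29652/(38734 + 2*(6 - 93)/101) = 29652/(38734 + 2*(1/101)*(-87)) = 29652/(38734 - 174/101) = 29652/(3911960/101) = 29652*(101/3911960) = 748713/977990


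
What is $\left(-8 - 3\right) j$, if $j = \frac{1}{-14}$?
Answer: $\frac{11}{14} \approx 0.78571$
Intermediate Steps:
$j = - \frac{1}{14} \approx -0.071429$
$\left(-8 - 3\right) j = \left(-8 - 3\right) \left(- \frac{1}{14}\right) = \left(-11\right) \left(- \frac{1}{14}\right) = \frac{11}{14}$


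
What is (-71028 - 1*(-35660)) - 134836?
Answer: -170204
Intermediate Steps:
(-71028 - 1*(-35660)) - 134836 = (-71028 + 35660) - 134836 = -35368 - 134836 = -170204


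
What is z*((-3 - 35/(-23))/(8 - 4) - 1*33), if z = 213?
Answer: -326955/46 ≈ -7107.7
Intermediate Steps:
z*((-3 - 35/(-23))/(8 - 4) - 1*33) = 213*((-3 - 35/(-23))/(8 - 4) - 1*33) = 213*((-3 - 35*(-1/23))/4 - 33) = 213*((-3 + 35/23)*(1/4) - 33) = 213*(-34/23*1/4 - 33) = 213*(-17/46 - 33) = 213*(-1535/46) = -326955/46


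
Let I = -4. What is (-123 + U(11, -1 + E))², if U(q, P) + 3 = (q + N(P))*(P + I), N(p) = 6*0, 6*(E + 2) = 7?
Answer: 1301881/36 ≈ 36163.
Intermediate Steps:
E = -⅚ (E = -2 + (⅙)*7 = -2 + 7/6 = -⅚ ≈ -0.83333)
N(p) = 0
U(q, P) = -3 + q*(-4 + P) (U(q, P) = -3 + (q + 0)*(P - 4) = -3 + q*(-4 + P))
(-123 + U(11, -1 + E))² = (-123 + (-3 - 4*11 + (-1 - ⅚)*11))² = (-123 + (-3 - 44 - 11/6*11))² = (-123 + (-3 - 44 - 121/6))² = (-123 - 403/6)² = (-1141/6)² = 1301881/36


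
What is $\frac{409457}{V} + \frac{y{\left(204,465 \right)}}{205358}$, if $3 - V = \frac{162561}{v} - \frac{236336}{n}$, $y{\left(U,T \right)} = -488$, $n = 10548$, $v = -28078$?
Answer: $\frac{3112907038136052910}{237163740972593} \approx 13126.0$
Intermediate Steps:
$V = \frac{2309758967}{74041686}$ ($V = 3 - \left(\frac{162561}{-28078} - \frac{236336}{10548}\right) = 3 - \left(162561 \left(- \frac{1}{28078}\right) - \frac{59084}{2637}\right) = 3 - \left(- \frac{162561}{28078} - \frac{59084}{2637}\right) = 3 - - \frac{2087633909}{74041686} = 3 + \frac{2087633909}{74041686} = \frac{2309758967}{74041686} \approx 31.195$)
$\frac{409457}{V} + \frac{y{\left(204,465 \right)}}{205358} = \frac{409457}{\frac{2309758967}{74041686}} - \frac{488}{205358} = 409457 \cdot \frac{74041686}{2309758967} - \frac{244}{102679} = \frac{30316886624502}{2309758967} - \frac{244}{102679} = \frac{3112907038136052910}{237163740972593}$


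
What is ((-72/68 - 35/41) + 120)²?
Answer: 6774442249/485809 ≈ 13945.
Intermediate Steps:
((-72/68 - 35/41) + 120)² = ((-72*1/68 - 35*1/41) + 120)² = ((-18/17 - 35/41) + 120)² = (-1333/697 + 120)² = (82307/697)² = 6774442249/485809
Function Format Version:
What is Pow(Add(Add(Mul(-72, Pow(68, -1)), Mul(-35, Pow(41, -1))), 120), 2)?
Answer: Rational(6774442249, 485809) ≈ 13945.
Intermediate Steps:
Pow(Add(Add(Mul(-72, Pow(68, -1)), Mul(-35, Pow(41, -1))), 120), 2) = Pow(Add(Add(Mul(-72, Rational(1, 68)), Mul(-35, Rational(1, 41))), 120), 2) = Pow(Add(Add(Rational(-18, 17), Rational(-35, 41)), 120), 2) = Pow(Add(Rational(-1333, 697), 120), 2) = Pow(Rational(82307, 697), 2) = Rational(6774442249, 485809)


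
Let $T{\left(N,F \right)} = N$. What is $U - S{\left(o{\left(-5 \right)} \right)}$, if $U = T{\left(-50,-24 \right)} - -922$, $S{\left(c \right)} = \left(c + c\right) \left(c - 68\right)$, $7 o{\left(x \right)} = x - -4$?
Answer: $\frac{41774}{49} \approx 852.53$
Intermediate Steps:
$o{\left(x \right)} = \frac{4}{7} + \frac{x}{7}$ ($o{\left(x \right)} = \frac{x - -4}{7} = \frac{x + 4}{7} = \frac{4 + x}{7} = \frac{4}{7} + \frac{x}{7}$)
$S{\left(c \right)} = 2 c \left(-68 + c\right)$
$U = 872$ ($U = -50 - -922 = -50 + 922 = 872$)
$U - S{\left(o{\left(-5 \right)} \right)} = 872 - 2 \left(\frac{4}{7} + \frac{1}{7} \left(-5\right)\right) \left(-68 + \left(\frac{4}{7} + \frac{1}{7} \left(-5\right)\right)\right) = 872 - 2 \left(\frac{4}{7} - \frac{5}{7}\right) \left(-68 + \left(\frac{4}{7} - \frac{5}{7}\right)\right) = 872 - 2 \left(- \frac{1}{7}\right) \left(-68 - \frac{1}{7}\right) = 872 - 2 \left(- \frac{1}{7}\right) \left(- \frac{477}{7}\right) = 872 - \frac{954}{49} = \frac{41774}{49}$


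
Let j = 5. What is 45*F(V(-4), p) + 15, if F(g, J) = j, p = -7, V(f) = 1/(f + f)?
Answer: 240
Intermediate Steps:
V(f) = 1/(2*f)
F(g, J) = 5
45*F(V(-4), p) + 15 = 45*5 + 15 = 225 + 15 = 240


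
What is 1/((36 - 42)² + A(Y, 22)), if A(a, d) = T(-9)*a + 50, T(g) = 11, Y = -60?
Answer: -1/574 ≈ -0.0017422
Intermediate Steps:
A(a, d) = 50 + 11*a (A(a, d) = 11*a + 50 = 50 + 11*a)
1/((36 - 42)² + A(Y, 22)) = 1/((36 - 42)² + (50 + 11*(-60))) = 1/((-6)² + (50 - 660)) = 1/(36 - 610) = 1/(-574) = -1/574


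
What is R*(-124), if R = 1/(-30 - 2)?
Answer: 31/8 ≈ 3.8750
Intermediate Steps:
R = -1/32 (R = 1/(-32) = -1/32 ≈ -0.031250)
R*(-124) = -1/32*(-124) = 31/8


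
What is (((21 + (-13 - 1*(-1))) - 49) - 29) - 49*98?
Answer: -4871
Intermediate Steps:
(((21 + (-13 - 1*(-1))) - 49) - 29) - 49*98 = (((21 + (-13 + 1)) - 49) - 29) - 4802 = (((21 - 12) - 49) - 29) - 4802 = ((9 - 49) - 29) - 4802 = (-40 - 29) - 4802 = -69 - 4802 = -4871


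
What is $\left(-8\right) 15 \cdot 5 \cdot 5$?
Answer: $-3000$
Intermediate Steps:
$\left(-8\right) 15 \cdot 5 \cdot 5 = \left(-120\right) 25 = -3000$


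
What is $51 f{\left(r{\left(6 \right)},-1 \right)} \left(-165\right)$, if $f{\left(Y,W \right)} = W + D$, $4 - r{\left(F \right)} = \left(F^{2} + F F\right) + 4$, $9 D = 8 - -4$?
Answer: $-2805$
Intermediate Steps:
$D = \frac{4}{3}$ ($D = \frac{8 - -4}{9} = \frac{8 + 4}{9} = \frac{1}{9} \cdot 12 = \frac{4}{3} \approx 1.3333$)
$r{\left(F \right)} = - 2 F^{2}$ ($r{\left(F \right)} = 4 - \left(\left(F^{2} + F F\right) + 4\right) = 4 - \left(\left(F^{2} + F^{2}\right) + 4\right) = 4 - \left(2 F^{2} + 4\right) = 4 - \left(4 + 2 F^{2}\right) = - 2 F^{2}$)
$f{\left(Y,W \right)} = \frac{4}{3} + W$ ($f{\left(Y,W \right)} = W + \frac{4}{3} = \frac{4}{3} + W$)
$51 f{\left(r{\left(6 \right)},-1 \right)} \left(-165\right) = 51 \left(\frac{4}{3} - 1\right) \left(-165\right) = 51 \cdot \frac{1}{3} \left(-165\right) = 17 \left(-165\right) = -2805$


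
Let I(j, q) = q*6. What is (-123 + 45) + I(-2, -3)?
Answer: -96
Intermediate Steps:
I(j, q) = 6*q
(-123 + 45) + I(-2, -3) = (-123 + 45) + 6*(-3) = -78 - 18 = -96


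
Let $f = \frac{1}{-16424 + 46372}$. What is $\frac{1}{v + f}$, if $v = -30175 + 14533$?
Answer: $- \frac{29948}{468446615} \approx -6.393 \cdot 10^{-5}$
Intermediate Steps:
$f = \frac{1}{29948} \approx 3.3391 \cdot 10^{-5}$
$v = -15642$
$\frac{1}{v + f} = \frac{1}{-15642 + \frac{1}{29948}} = \frac{1}{- \frac{468446615}{29948}} = - \frac{29948}{468446615}$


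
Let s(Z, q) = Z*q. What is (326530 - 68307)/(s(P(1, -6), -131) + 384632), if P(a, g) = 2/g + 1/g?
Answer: 516446/769395 ≈ 0.67124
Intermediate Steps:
P(a, g) = 3/g (P(a, g) = 2/g + 1/g = 3/g)
(326530 - 68307)/(s(P(1, -6), -131) + 384632) = (326530 - 68307)/((3/(-6))*(-131) + 384632) = 258223/((3*(-⅙))*(-131) + 384632) = 258223/(-½*(-131) + 384632) = 258223/(131/2 + 384632) = 258223/(769395/2) = 258223*(2/769395) = 516446/769395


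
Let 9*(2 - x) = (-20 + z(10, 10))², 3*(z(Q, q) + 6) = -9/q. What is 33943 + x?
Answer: 30481331/900 ≈ 33868.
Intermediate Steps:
z(Q, q) = -6 - 3/q (z(Q, q) = -6 + (-9/q)/3 = -6 - 3/q)
x = -67369/900 (x = 2 - (-20 + (-6 - 3/10))²/9 = 2 - (-20 - 63/10)²/9 = 2 - (-263/10)²/9 = 2 - ⅑*69169/100 = 2 - 69169/900 = -67369/900 ≈ -74.854)
33943 + x = 33943 - 67369/900 = 30481331/900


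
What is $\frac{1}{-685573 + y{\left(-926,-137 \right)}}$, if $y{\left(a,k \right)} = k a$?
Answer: $- \frac{1}{558711} \approx -1.7898 \cdot 10^{-6}$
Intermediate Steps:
$y{\left(a,k \right)} = a k$
$\frac{1}{-685573 + y{\left(-926,-137 \right)}} = \frac{1}{-685573 - -126862} = \frac{1}{-685573 + 126862} = \frac{1}{-558711} = - \frac{1}{558711}$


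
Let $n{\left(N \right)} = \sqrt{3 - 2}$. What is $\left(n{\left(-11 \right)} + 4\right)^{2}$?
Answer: $25$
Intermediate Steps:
$n{\left(N \right)} = 1$ ($n{\left(N \right)} = \sqrt{1} = 1$)
$\left(n{\left(-11 \right)} + 4\right)^{2} = \left(1 + 4\right)^{2} = 5^{2} = 25$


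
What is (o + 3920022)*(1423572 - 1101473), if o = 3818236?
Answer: 2492485163542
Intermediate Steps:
(o + 3920022)*(1423572 - 1101473) = (3818236 + 3920022)*(1423572 - 1101473) = 7738258*322099 = 2492485163542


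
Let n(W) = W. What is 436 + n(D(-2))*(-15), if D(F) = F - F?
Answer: 436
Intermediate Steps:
D(F) = 0
436 + n(D(-2))*(-15) = 436 + 0*(-15) = 436 + 0 = 436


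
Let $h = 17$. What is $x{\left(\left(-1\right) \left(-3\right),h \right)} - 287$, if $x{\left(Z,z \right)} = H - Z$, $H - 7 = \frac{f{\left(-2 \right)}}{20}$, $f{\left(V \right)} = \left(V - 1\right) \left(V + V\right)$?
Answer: $- \frac{1412}{5} \approx -282.4$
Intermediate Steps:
$f{\left(V \right)} = 2 V \left(-1 + V\right)$ ($f{\left(V \right)} = \left(-1 + V\right) 2 V = 2 V \left(-1 + V\right)$)
$H = \frac{38}{5}$ ($H = 7 + \frac{2 \left(-2\right) \left(-1 - 2\right)}{20} = 7 + 2 \left(-2\right) \left(-3\right) \frac{1}{20} = 7 + 12 \cdot \frac{1}{20} = 7 + \frac{3}{5} = \frac{38}{5} \approx 7.6$)
$x{\left(Z,z \right)} = \frac{38}{5} - Z$
$x{\left(\left(-1\right) \left(-3\right),h \right)} - 287 = \left(\frac{38}{5} - \left(-1\right) \left(-3\right)\right) - 287 = \left(\frac{38}{5} - 3\right) - 287 = \frac{23}{5} - 287 = - \frac{1412}{5}$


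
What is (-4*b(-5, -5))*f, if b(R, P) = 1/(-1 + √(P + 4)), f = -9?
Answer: -18 - 18*I ≈ -18.0 - 18.0*I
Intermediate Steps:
b(R, P) = 1/(-1 + √(4 + P))
(-4*b(-5, -5))*f = -4/(-1 + √(4 - 5))*(-9) = -4/(-1 + √(-1))*(-9) = -4*(-1 - I)/2*(-9) = -2*(-1 - I)*(-9) = 18*(-1 - I)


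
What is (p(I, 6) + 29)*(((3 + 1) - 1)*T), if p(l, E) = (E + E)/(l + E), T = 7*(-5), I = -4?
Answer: -3675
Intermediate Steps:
T = -35
p(l, E) = 2*E/(E + l) (p(l, E) = (2*E)/(E + l) = 2*E/(E + l))
(p(I, 6) + 29)*(((3 + 1) - 1)*T) = (2*6/(6 - 4) + 29)*(((3 + 1) - 1)*(-35)) = (2*6/2 + 29)*((4 - 1)*(-35)) = (2*6*(½) + 29)*(3*(-35)) = (6 + 29)*(-105) = 35*(-105) = -3675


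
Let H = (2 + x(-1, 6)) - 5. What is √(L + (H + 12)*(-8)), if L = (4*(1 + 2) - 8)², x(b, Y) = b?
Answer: 4*I*√3 ≈ 6.9282*I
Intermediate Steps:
H = -4 (H = (2 - 1) - 5 = 1 - 5 = -4)
L = 16 (L = (4*3 - 8)² = (12 - 8)² = 4² = 16)
√(L + (H + 12)*(-8)) = √(16 + (-4 + 12)*(-8)) = √(16 + 8*(-8)) = √(16 - 64) = √(-48) = 4*I*√3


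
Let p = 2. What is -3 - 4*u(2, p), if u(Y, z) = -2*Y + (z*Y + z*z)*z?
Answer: -51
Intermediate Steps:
u(Y, z) = -2*Y + z*(z² + Y*z) (u(Y, z) = -2*Y + (Y*z + z²)*z = -2*Y + (z² + Y*z)*z = -2*Y + z*(z² + Y*z))
-3 - 4*u(2, p) = -3 - 4*(2³ - 2*2 + 2*2²) = -3 - 4*(8 - 4 + 2*4) = -3 - 4*(8 - 4 + 8) = -3 - 4*12 = -3 - 48 = -51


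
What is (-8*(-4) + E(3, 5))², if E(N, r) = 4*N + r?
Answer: 2401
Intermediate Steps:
E(N, r) = r + 4*N
(-8*(-4) + E(3, 5))² = (-8*(-4) + (5 + 4*3))² = (32 + (5 + 12))² = (32 + 17)² = 49² = 2401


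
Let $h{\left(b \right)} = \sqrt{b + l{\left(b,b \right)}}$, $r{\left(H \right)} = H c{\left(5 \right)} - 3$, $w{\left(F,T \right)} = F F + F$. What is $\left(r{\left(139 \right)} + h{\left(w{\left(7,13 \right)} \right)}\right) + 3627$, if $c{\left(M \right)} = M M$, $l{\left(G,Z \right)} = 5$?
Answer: $7099 + \sqrt{61} \approx 7106.8$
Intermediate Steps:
$c{\left(M \right)} = M^{2}$
$w{\left(F,T \right)} = F + F^{2}$ ($w{\left(F,T \right)} = F^{2} + F = F + F^{2}$)
$r{\left(H \right)} = -3 + 25 H$ ($r{\left(H \right)} = H 5^{2} - 3 = H 25 - 3 = 25 H - 3 = -3 + 25 H$)
$h{\left(b \right)} = \sqrt{5 + b}$ ($h{\left(b \right)} = \sqrt{b + 5} = \sqrt{5 + b}$)
$\left(r{\left(139 \right)} + h{\left(w{\left(7,13 \right)} \right)}\right) + 3627 = \left(\left(-3 + 25 \cdot 139\right) + \sqrt{5 + 7 \left(1 + 7\right)}\right) + 3627 = \left(\left(-3 + 3475\right) + \sqrt{5 + 7 \cdot 8}\right) + 3627 = \left(3472 + \sqrt{5 + 56}\right) + 3627 = \left(3472 + \sqrt{61}\right) + 3627 = 7099 + \sqrt{61}$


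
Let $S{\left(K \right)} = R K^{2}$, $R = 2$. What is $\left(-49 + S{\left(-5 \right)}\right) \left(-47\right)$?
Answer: $-47$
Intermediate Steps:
$S{\left(K \right)} = 2 K^{2}$
$\left(-49 + S{\left(-5 \right)}\right) \left(-47\right) = \left(-49 + 2 \left(-5\right)^{2}\right) \left(-47\right) = \left(-49 + 2 \cdot 25\right) \left(-47\right) = \left(-49 + 50\right) \left(-47\right) = 1 \left(-47\right) = -47$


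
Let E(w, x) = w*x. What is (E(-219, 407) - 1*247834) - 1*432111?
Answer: -769078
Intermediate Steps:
(E(-219, 407) - 1*247834) - 1*432111 = (-219*407 - 1*247834) - 1*432111 = (-89133 - 247834) - 432111 = -336967 - 432111 = -769078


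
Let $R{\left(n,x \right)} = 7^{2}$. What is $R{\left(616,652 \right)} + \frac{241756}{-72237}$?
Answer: $\frac{3297857}{72237} \approx 45.653$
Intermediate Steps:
$R{\left(n,x \right)} = 49$
$R{\left(616,652 \right)} + \frac{241756}{-72237} = 49 + \frac{241756}{-72237} = 49 + 241756 \left(- \frac{1}{72237}\right) = 49 - \frac{241756}{72237} = \frac{3297857}{72237}$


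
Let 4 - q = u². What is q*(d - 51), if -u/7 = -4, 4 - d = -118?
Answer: -55380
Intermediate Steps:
d = 122 (d = 4 - 1*(-118) = 4 + 118 = 122)
u = 28 (u = -7*(-4) = 28)
q = -780 (q = 4 - 1*28² = 4 - 1*784 = 4 - 784 = -780)
q*(d - 51) = -780*(122 - 51) = -780*71 = -55380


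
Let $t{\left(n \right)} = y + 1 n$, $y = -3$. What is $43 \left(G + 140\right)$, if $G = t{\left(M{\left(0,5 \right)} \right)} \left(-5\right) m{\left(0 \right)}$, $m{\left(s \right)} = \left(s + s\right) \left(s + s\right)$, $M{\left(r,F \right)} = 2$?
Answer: $6020$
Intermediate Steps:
$m{\left(s \right)} = 4 s^{2}$ ($m{\left(s \right)} = 2 s 2 s = 4 s^{2}$)
$t{\left(n \right)} = -3 + n$ ($t{\left(n \right)} = -3 + 1 n = -3 + n$)
$G = 0$ ($G = \left(-3 + 2\right) \left(-5\right) 4 \cdot 0^{2} = \left(-1\right) \left(-5\right) 4 \cdot 0 = 5 \cdot 0 = 0$)
$43 \left(G + 140\right) = 43 \left(0 + 140\right) = 43 \cdot 140 = 6020$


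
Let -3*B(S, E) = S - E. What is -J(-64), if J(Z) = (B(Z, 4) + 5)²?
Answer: -6889/9 ≈ -765.44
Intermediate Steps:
B(S, E) = -S/3 + E/3 (B(S, E) = -(S - E)/3 = -S/3 + E/3)
J(Z) = (19/3 - Z/3)² (J(Z) = ((-Z/3 + (⅓)*4) + 5)² = ((-Z/3 + 4/3) + 5)² = ((4/3 - Z/3) + 5)² = (19/3 - Z/3)²)
-J(-64) = -(-19 - 64)²/9 = -(-83)²/9 = -6889/9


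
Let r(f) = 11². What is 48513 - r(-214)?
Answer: 48392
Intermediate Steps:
r(f) = 121
48513 - r(-214) = 48513 - 1*121 = 48513 - 121 = 48392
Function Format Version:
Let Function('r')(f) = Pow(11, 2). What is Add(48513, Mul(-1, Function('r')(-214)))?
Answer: 48392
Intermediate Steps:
Function('r')(f) = 121
Add(48513, Mul(-1, Function('r')(-214))) = Add(48513, Mul(-1, 121)) = Add(48513, -121) = 48392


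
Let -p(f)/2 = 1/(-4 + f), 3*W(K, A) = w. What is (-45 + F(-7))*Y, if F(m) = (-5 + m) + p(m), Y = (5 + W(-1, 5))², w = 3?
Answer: -22500/11 ≈ -2045.5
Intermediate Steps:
W(K, A) = 1 (W(K, A) = (⅓)*3 = 1)
Y = 36 (Y = (5 + 1)² = 6² = 36)
p(f) = -2/(-4 + f)
F(m) = -5 + m - 2/(-4 + m) (F(m) = (-5 + m) - 2/(-4 + m) = -5 + m - 2/(-4 + m))
(-45 + F(-7))*Y = (-45 + (-2 + (-5 - 7)*(-4 - 7))/(-4 - 7))*36 = (-45 + (-2 - 12*(-11))/(-11))*36 = (-45 - (-2 + 132)/11)*36 = (-45 - 1/11*130)*36 = (-45 - 130/11)*36 = -625/11*36 = -22500/11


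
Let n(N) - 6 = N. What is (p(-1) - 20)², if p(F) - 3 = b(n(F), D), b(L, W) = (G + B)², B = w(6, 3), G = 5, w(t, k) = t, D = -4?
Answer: 10816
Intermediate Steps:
n(N) = 6 + N
B = 6
b(L, W) = 121 (b(L, W) = (5 + 6)² = 11² = 121)
p(F) = 124 (p(F) = 3 + 121 = 124)
(p(-1) - 20)² = (124 - 20)² = 104² = 10816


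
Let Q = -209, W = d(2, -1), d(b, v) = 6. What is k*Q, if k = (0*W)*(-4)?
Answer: 0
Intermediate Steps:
W = 6
k = 0 (k = (0*6)*(-4) = 0*(-4) = 0)
k*Q = 0*(-209) = 0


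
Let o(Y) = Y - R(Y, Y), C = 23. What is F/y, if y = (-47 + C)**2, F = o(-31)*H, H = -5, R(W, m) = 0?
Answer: 155/576 ≈ 0.26910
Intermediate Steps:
o(Y) = Y (o(Y) = Y - 1*0 = Y + 0 = Y)
F = 155 (F = -31*(-5) = 155)
y = 576 (y = (-47 + 23)**2 = (-24)**2 = 576)
F/y = 155/576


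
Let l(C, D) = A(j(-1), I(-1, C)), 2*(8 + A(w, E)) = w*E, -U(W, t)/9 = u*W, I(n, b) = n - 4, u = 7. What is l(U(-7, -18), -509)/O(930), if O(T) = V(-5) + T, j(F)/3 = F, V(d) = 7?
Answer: -1/1874 ≈ -0.00053362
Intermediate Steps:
I(n, b) = -4 + n
U(W, t) = -63*W
j(F) = 3*F
A(w, E) = -8 + E*w/2 (A(w, E) = -8 + (w*E)/2 = -8 + (E*w)/2 = -8 + E*w/2)
O(T) = 7 + T
l(C, D) = -½ (l(C, D) = -8 + (-4 - 1)*(3*(-1))/2 = -8 + (½)*(-5)*(-3) = -8 + 15/2 = -½)
l(U(-7, -18), -509)/O(930) = -1/(2*(7 + 930)) = -½/937 = -½*1/937 = -1/1874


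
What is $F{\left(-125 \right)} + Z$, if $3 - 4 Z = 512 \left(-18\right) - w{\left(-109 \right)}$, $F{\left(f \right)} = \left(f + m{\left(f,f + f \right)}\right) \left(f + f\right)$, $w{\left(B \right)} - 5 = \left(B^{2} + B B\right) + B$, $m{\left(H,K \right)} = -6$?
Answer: $\frac{163877}{4} \approx 40969.0$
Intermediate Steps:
$w{\left(B \right)} = 5 + B + 2 B^{2}$ ($w{\left(B \right)} = 5 + \left(\left(B^{2} + B B\right) + B\right) = 5 + \left(\left(B^{2} + B^{2}\right) + B\right) = 5 + \left(2 B^{2} + B\right) = 5 + \left(B + 2 B^{2}\right) = 5 + B + 2 B^{2}$)
$F{\left(f \right)} = 2 f \left(-6 + f\right)$ ($F{\left(f \right)} = \left(f - 6\right) \left(f + f\right) = \left(-6 + f\right) 2 f = 2 f \left(-6 + f\right)$)
$Z = \frac{32877}{4}$ ($Z = \frac{3}{4} - \frac{512 \left(-18\right) - \left(5 - 109 + 2 \left(-109\right)^{2}\right)}{4} = \frac{3}{4} - \frac{-9216 - \left(5 - 109 + 2 \cdot 11881\right)}{4} = \frac{3}{4} - \frac{-9216 - \left(5 - 109 + 23762\right)}{4} = \frac{3}{4} - \frac{-9216 - 23658}{4} = \frac{3}{4} - - \frac{16437}{2} = \frac{3}{4} + \frac{16437}{2} = \frac{32877}{4} \approx 8219.3$)
$F{\left(-125 \right)} + Z = 2 \left(-125\right) \left(-6 - 125\right) + \frac{32877}{4} = 2 \left(-125\right) \left(-131\right) + \frac{32877}{4} = 32750 + \frac{32877}{4} = \frac{163877}{4}$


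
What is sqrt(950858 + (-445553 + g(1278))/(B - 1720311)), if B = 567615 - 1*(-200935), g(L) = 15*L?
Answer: sqrt(861334175322622281)/951761 ≈ 975.12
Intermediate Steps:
B = 768550 (B = 567615 + 200935 = 768550)
sqrt(950858 + (-445553 + g(1278))/(B - 1720311)) = sqrt(950858 + (-445553 + 15*1278)/(768550 - 1720311)) = sqrt(950858 + (-445553 + 19170)/(-951761)) = sqrt(950858 - 426383*(-1/951761)) = sqrt(950858 + 426383/951761) = sqrt(904989987321/951761) = sqrt(861334175322622281)/951761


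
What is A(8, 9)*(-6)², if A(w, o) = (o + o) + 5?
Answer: 828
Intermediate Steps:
A(w, o) = 5 + 2*o (A(w, o) = 2*o + 5 = 5 + 2*o)
A(8, 9)*(-6)² = (5 + 2*9)*(-6)² = (5 + 18)*36 = 23*36 = 828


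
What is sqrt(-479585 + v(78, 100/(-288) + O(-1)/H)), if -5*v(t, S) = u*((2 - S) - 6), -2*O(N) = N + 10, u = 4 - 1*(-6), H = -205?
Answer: I*sqrt(725553027505)/1230 ≈ 692.52*I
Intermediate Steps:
u = 10 (u = 4 + 6 = 10)
O(N) = -5 - N/2 (O(N) = -(N + 10)/2 = -(10 + N)/2 = -5 - N/2)
v(t, S) = 8 + 2*S (v(t, S) = -2*((2 - S) - 6) = -2*(-4 - S) = -(-40 - 10*S)/5 = 8 + 2*S)
sqrt(-479585 + v(78, 100/(-288) + O(-1)/H)) = sqrt(-479585 + (8 + 2*(100/(-288) + (-5 - 1/2*(-1))/(-205)))) = sqrt(-479585 + (8 + 2*(100*(-1/288) + (-5 + 1/2)*(-1/205)))) = sqrt(-479585 + (8 + 2*(-25/72 - 9/2*(-1/205)))) = sqrt(-479585 + (8 + 2*(-25/72 + 9/410))) = sqrt(-479585 + (8 + 2*(-4801/14760))) = sqrt(-479585 + (8 - 4801/7380)) = sqrt(-479585 + 54239/7380) = sqrt(-3539283061/7380) = I*sqrt(725553027505)/1230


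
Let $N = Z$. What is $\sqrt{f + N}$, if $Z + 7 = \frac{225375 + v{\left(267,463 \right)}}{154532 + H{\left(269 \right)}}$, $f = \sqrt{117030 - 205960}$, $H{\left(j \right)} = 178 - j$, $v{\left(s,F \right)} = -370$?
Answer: $\frac{\sqrt{-132214160162 + 23852022481 i \sqrt{88930}}}{154441} \approx 12.098 + 12.325 i$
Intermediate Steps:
$f = i \sqrt{88930}$ ($f = \sqrt{-88930} = i \sqrt{88930} \approx 298.21 i$)
$Z = - \frac{856082}{154441}$ ($Z = -7 + \frac{225375 - 370}{154532 + \left(178 - 269\right)} = -7 + \frac{225005}{154532 + \left(178 - 269\right)} = -7 + \frac{225005}{154532 - 91} = -7 + \frac{225005}{154441} = - \frac{856082}{154441} \approx -5.5431$)
$N = - \frac{856082}{154441} \approx -5.5431$
$\sqrt{f + N} = \sqrt{i \sqrt{88930} - \frac{856082}{154441}} = \sqrt{- \frac{856082}{154441} + i \sqrt{88930}}$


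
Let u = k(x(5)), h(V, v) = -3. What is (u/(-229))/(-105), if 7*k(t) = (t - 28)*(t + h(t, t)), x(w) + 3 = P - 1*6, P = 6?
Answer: 62/56105 ≈ 0.0011051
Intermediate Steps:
x(w) = -3 (x(w) = -3 + (6 - 1*6) = -3 + (6 - 6) = -3 + 0 = -3)
k(t) = (-28 + t)*(-3 + t)/7 (k(t) = ((t - 28)*(t - 3))/7 = ((-28 + t)*(-3 + t))/7 = (-28 + t)*(-3 + t)/7)
u = 186/7 (u = 12 - 31/7*(-3) + (⅐)*(-3)² = 12 + 93/7 + (⅐)*9 = 12 + 93/7 + 9/7 = 186/7 ≈ 26.571)
(u/(-229))/(-105) = ((186/7)/(-229))/(-105) = ((186/7)*(-1/229))*(-1/105) = -186/1603*(-1/105) = 62/56105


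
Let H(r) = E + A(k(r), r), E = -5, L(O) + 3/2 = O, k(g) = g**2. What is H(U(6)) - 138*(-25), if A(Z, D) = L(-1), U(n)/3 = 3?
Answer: 6885/2 ≈ 3442.5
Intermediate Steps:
L(O) = -3/2 + O
U(n) = 9 (U(n) = 3*3 = 9)
A(Z, D) = -5/2 (A(Z, D) = -3/2 - 1 = -5/2)
H(r) = -15/2 (H(r) = -5 - 5/2 = -15/2)
H(U(6)) - 138*(-25) = -15/2 - 138*(-25) = -15/2 + 3450 = 6885/2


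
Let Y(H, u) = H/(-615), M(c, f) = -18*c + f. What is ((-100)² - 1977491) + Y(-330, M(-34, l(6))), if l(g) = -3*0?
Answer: -80667109/41 ≈ -1.9675e+6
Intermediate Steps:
l(g) = 0
M(c, f) = f - 18*c
Y(H, u) = -H/615 (Y(H, u) = H*(-1/615) = -H/615)
((-100)² - 1977491) + Y(-330, M(-34, l(6))) = ((-100)² - 1977491) - 1/615*(-330) = (10000 - 1977491) + 22/41 = -1967491 + 22/41 = -80667109/41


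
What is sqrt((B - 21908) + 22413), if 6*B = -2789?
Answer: sqrt(1446)/6 ≈ 6.3377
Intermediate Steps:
B = -2789/6 (B = (1/6)*(-2789) = -2789/6 ≈ -464.83)
sqrt((B - 21908) + 22413) = sqrt((-2789/6 - 21908) + 22413) = sqrt(-134237/6 + 22413) = sqrt(241/6) = sqrt(1446)/6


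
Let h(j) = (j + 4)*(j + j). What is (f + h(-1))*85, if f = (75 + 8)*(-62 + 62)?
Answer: -510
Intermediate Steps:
h(j) = 2*j*(4 + j) (h(j) = (4 + j)*(2*j) = 2*j*(4 + j))
f = 0 (f = 83*0 = 0)
(f + h(-1))*85 = (0 + 2*(-1)*(4 - 1))*85 = (0 + 2*(-1)*3)*85 = (0 - 6)*85 = -6*85 = -510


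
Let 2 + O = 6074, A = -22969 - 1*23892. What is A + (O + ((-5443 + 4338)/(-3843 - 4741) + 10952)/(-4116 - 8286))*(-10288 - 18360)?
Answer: -257234277893941/1478594 ≈ -1.7397e+8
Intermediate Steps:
A = -46861 (A = -22969 - 23892 = -46861)
O = 6072 (O = -2 + 6074 = 6072)
A + (O + ((-5443 + 4338)/(-3843 - 4741) + 10952)/(-4116 - 8286))*(-10288 - 18360) = -46861 + (6072 + ((-5443 + 4338)/(-3843 - 4741) + 10952)/(-4116 - 8286))*(-10288 - 18360) = -46861 + (6072 + (-1105/(-8584) + 10952)/(-12402))*(-28648) = -46861 + (6072 + (-1105*(-1/8584) + 10952)*(-1/12402))*(-28648) = -46861 + (6072 + (1105/8584 + 10952)*(-1/12402))*(-28648) = -46861 + (6072 + (94013073/8584)*(-1/12402))*(-28648) = -46861 + (6072 - 10445897/11828752)*(-28648) = -46861 + (71813736247/11828752)*(-28648) = -46861 - 257164989500507/1478594 = -257234277893941/1478594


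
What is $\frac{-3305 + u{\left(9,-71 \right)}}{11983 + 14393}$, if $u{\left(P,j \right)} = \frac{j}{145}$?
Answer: $- \frac{59912}{478065} \approx -0.12532$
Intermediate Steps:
$u{\left(P,j \right)} = \frac{j}{145}$ ($u{\left(P,j \right)} = j \frac{1}{145} = \frac{j}{145}$)
$\frac{-3305 + u{\left(9,-71 \right)}}{11983 + 14393} = \frac{-3305 + \frac{1}{145} \left(-71\right)}{11983 + 14393} = \frac{-3305 - \frac{71}{145}}{26376} = \left(- \frac{479296}{145}\right) \frac{1}{26376} = - \frac{59912}{478065}$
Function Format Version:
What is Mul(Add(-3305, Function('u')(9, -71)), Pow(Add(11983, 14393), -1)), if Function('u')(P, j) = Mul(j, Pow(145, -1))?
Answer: Rational(-59912, 478065) ≈ -0.12532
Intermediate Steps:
Function('u')(P, j) = Mul(Rational(1, 145), j) (Function('u')(P, j) = Mul(j, Rational(1, 145)) = Mul(Rational(1, 145), j))
Mul(Add(-3305, Function('u')(9, -71)), Pow(Add(11983, 14393), -1)) = Mul(Add(-3305, Mul(Rational(1, 145), -71)), Pow(Add(11983, 14393), -1)) = Mul(Add(-3305, Rational(-71, 145)), Pow(26376, -1)) = Mul(Rational(-479296, 145), Rational(1, 26376)) = Rational(-59912, 478065)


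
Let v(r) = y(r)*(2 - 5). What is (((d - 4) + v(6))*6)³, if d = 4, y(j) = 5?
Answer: -729000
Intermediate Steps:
v(r) = -15 (v(r) = 5*(2 - 5) = 5*(-3) = -15)
(((d - 4) + v(6))*6)³ = (((4 - 4) - 15)*6)³ = ((0 - 15)*6)³ = (-15*6)³ = (-90)³ = -729000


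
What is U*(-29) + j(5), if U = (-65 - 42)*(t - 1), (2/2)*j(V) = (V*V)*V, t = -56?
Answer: -176746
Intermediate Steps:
j(V) = V³ (j(V) = (V*V)*V = V²*V = V³)
U = 6099 (U = (-65 - 42)*(-56 - 1) = -107*(-57) = 6099)
U*(-29) + j(5) = 6099*(-29) + 5³ = -176871 + 125 = -176746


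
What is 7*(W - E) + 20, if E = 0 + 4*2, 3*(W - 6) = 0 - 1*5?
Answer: -17/3 ≈ -5.6667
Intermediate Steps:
W = 13/3 (W = 6 + (0 - 1*5)/3 = 6 + (0 - 5)/3 = 6 + (⅓)*(-5) = 6 - 5/3 = 13/3 ≈ 4.3333)
E = 8 (E = 0 + 8 = 8)
7*(W - E) + 20 = 7*(13/3 - 1*8) + 20 = 7*(13/3 - 8) + 20 = 7*(-11/3) + 20 = -77/3 + 20 = -17/3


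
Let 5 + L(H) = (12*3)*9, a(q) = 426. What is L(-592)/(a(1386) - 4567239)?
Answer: -319/4566813 ≈ -6.9852e-5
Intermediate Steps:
L(H) = 319 (L(H) = -5 + (12*3)*9 = -5 + 36*9 = -5 + 324 = 319)
L(-592)/(a(1386) - 4567239) = 319/(426 - 4567239) = 319/(-4566813) = 319*(-1/4566813) = -319/4566813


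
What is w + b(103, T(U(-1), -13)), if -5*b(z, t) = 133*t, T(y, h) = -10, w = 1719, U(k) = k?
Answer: 1985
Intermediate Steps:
b(z, t) = -133*t/5
w + b(103, T(U(-1), -13)) = 1719 - 133/5*(-10) = 1719 + 266 = 1985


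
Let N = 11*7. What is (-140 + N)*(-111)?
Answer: 6993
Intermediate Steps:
N = 77
(-140 + N)*(-111) = (-140 + 77)*(-111) = -63*(-111) = 6993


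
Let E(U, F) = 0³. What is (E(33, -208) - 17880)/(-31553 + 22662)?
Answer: 17880/8891 ≈ 2.0110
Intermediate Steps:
E(U, F) = 0
(E(33, -208) - 17880)/(-31553 + 22662) = (0 - 17880)/(-31553 + 22662) = -17880/(-8891) = -17880*(-1/8891) = 17880/8891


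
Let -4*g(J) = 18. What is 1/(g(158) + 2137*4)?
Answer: 2/17087 ≈ 0.00011705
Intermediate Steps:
g(J) = -9/2 (g(J) = -1/4*18 = -9/2)
1/(g(158) + 2137*4) = 1/(-9/2 + 2137*4) = 1/(-9/2 + 8548) = 1/(17087/2) = 2/17087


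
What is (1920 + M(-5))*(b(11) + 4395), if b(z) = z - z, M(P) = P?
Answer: 8416425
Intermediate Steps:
b(z) = 0
(1920 + M(-5))*(b(11) + 4395) = (1920 - 5)*(0 + 4395) = 1915*4395 = 8416425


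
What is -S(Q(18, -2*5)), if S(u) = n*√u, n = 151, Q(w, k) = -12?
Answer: -302*I*√3 ≈ -523.08*I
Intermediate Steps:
S(u) = 151*√u
-S(Q(18, -2*5)) = -151*√(-12) = -151*2*I*√3 = -302*I*√3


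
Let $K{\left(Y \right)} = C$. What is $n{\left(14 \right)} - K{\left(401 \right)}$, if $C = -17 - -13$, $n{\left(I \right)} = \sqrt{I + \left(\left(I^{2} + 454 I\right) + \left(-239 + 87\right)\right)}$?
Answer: $4 + \sqrt{6414} \approx 84.087$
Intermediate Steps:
$n{\left(I \right)} = \sqrt{-152 + I^{2} + 455 I}$ ($n{\left(I \right)} = \sqrt{I - \left(152 - I^{2} - 454 I\right)} = \sqrt{I + \left(-152 + I^{2} + 454 I\right)} = \sqrt{-152 + I^{2} + 455 I}$)
$C = -4$ ($C = -17 + 13 = -4$)
$K{\left(Y \right)} = -4$
$n{\left(14 \right)} - K{\left(401 \right)} = \sqrt{-152 + 14^{2} + 455 \cdot 14} - -4 = \sqrt{-152 + 196 + 6370} + 4 = \sqrt{6414} + 4 = 4 + \sqrt{6414}$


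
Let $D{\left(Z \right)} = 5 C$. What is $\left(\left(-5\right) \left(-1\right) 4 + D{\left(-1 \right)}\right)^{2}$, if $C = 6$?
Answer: $2500$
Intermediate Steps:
$D{\left(Z \right)} = 30$ ($D{\left(Z \right)} = 5 \cdot 6 = 30$)
$\left(\left(-5\right) \left(-1\right) 4 + D{\left(-1 \right)}\right)^{2} = \left(\left(-5\right) \left(-1\right) 4 + 30\right)^{2} = \left(5 \cdot 4 + 30\right)^{2} = \left(20 + 30\right)^{2} = 50^{2} = 2500$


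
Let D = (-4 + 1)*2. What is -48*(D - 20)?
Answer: 1248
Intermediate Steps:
D = -6 (D = -3*2 = -6)
-48*(D - 20) = -48*(-6 - 20) = -48*(-26) = 1248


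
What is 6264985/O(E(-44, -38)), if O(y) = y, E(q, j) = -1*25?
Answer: -1252997/5 ≈ -2.5060e+5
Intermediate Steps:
E(q, j) = -25
6264985/O(E(-44, -38)) = 6264985/(-25) = 6264985*(-1/25) = -1252997/5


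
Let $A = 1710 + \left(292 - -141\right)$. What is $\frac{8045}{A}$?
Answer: $\frac{8045}{2143} \approx 3.7541$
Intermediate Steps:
$A = 2143$ ($A = 1710 + \left(292 + 141\right) = 1710 + 433 = 2143$)
$\frac{8045}{A} = \frac{8045}{2143}$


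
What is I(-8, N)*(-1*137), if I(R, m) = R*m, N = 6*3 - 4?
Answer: 15344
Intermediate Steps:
N = 14 (N = 18 - 4 = 14)
I(-8, N)*(-1*137) = (-8*14)*(-1*137) = -112*(-137) = 15344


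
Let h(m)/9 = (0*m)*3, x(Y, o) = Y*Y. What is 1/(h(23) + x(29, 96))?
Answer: 1/841 ≈ 0.0011891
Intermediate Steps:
x(Y, o) = Y²
h(m) = 0 (h(m) = 9*((0*m)*3) = 9*(0*3) = 9*0 = 0)
1/(h(23) + x(29, 96)) = 1/(0 + 29²) = 1/(0 + 841) = 1/841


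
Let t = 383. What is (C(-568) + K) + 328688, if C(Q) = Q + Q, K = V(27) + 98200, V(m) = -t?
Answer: 425369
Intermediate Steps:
V(m) = -383 (V(m) = -1*383 = -383)
K = 97817 (K = -383 + 98200 = 97817)
C(Q) = 2*Q
(C(-568) + K) + 328688 = (2*(-568) + 97817) + 328688 = (-1136 + 97817) + 328688 = 96681 + 328688 = 425369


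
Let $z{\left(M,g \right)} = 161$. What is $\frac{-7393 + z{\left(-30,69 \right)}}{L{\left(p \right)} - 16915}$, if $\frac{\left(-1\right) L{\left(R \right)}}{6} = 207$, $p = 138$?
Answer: $\frac{7232}{18157} \approx 0.3983$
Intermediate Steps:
$L{\left(R \right)} = -1242$ ($L{\left(R \right)} = \left(-6\right) 207 = -1242$)
$\frac{-7393 + z{\left(-30,69 \right)}}{L{\left(p \right)} - 16915} = \frac{-7393 + 161}{-1242 - 16915} = - \frac{7232}{-18157} = \left(-7232\right) \left(- \frac{1}{18157}\right) = \frac{7232}{18157}$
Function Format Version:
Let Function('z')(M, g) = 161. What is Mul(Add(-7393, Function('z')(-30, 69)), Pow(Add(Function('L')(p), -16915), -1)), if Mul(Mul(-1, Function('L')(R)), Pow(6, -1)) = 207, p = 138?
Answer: Rational(7232, 18157) ≈ 0.39830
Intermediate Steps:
Function('L')(R) = -1242 (Function('L')(R) = Mul(-6, 207) = -1242)
Mul(Add(-7393, Function('z')(-30, 69)), Pow(Add(Function('L')(p), -16915), -1)) = Mul(Add(-7393, 161), Pow(Add(-1242, -16915), -1)) = Mul(-7232, Pow(-18157, -1)) = Mul(-7232, Rational(-1, 18157)) = Rational(7232, 18157)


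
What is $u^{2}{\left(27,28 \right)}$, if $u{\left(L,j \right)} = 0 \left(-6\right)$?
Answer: $0$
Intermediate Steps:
$u{\left(L,j \right)} = 0$
$u^{2}{\left(27,28 \right)} = 0^{2} = 0$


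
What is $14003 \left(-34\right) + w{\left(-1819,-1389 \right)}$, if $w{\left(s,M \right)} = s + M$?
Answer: $-479310$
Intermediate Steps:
$w{\left(s,M \right)} = M + s$
$14003 \left(-34\right) + w{\left(-1819,-1389 \right)} = 14003 \left(-34\right) - 3208 = -476102 - 3208 = -479310$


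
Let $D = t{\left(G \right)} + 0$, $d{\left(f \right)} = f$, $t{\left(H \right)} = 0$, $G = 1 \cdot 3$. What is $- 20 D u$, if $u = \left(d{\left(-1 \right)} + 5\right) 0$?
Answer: $0$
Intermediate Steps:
$G = 3$
$u = 0$ ($u = \left(-1 + 5\right) 0 = 4 \cdot 0 = 0$)
$D = 0$ ($D = 0 + 0 = 0$)
$- 20 D u = \left(-20\right) 0 \cdot 0 = 0 \cdot 0 = 0$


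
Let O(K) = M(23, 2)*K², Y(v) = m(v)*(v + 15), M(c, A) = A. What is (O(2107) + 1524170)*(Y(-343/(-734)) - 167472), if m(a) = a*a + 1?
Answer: -172219752369824934541/98861726 ≈ -1.7420e+12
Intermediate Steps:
m(a) = 1 + a² (m(a) = a² + 1 = 1 + a²)
Y(v) = (1 + v²)*(15 + v) (Y(v) = (1 + v²)*(v + 15) = (1 + v²)*(15 + v))
O(K) = 2*K²
(O(2107) + 1524170)*(Y(-343/(-734)) - 167472) = (2*2107² + 1524170)*((1 + (-343/(-734))²)*(15 - 343/(-734)) - 167472) = (2*4439449 + 1524170)*((1 + (-343*(-1/734))²)*(15 - 343*(-1/734)) - 167472) = (8878898 + 1524170)*((1 + (343/734)²)*(15 + 343/734) - 167472) = 10403068*((1 + 117649/538756)*(11353/734) - 167472) = 10403068*((656405/538756)*(11353/734) - 167472) = 10403068*(7452165965/395446904 - 167472) = 10403068*(-66218831740723/395446904) = -172219752369824934541/98861726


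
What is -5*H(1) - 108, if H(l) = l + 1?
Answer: -118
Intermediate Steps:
H(l) = 1 + l
-5*H(1) - 108 = -5*(1 + 1) - 108 = -5*2 - 108 = -10 - 108 = -118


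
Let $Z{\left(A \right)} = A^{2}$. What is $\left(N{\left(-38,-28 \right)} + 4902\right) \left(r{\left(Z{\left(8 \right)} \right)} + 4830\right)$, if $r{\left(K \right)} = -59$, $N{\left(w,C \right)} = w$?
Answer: $23206144$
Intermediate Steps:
$\left(N{\left(-38,-28 \right)} + 4902\right) \left(r{\left(Z{\left(8 \right)} \right)} + 4830\right) = \left(-38 + 4902\right) \left(-59 + 4830\right) = 4864 \cdot 4771 = 23206144$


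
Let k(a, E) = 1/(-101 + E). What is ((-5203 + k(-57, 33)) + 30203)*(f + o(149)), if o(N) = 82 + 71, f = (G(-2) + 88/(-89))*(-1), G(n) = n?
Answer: 23601086117/6052 ≈ 3.8997e+6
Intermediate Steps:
f = 266/89 (f = (-2 + 88/(-89))*(-1) = (-2 + 88*(-1/89))*(-1) = (-2 - 88/89)*(-1) = -266/89*(-1) = 266/89 ≈ 2.9888)
o(N) = 153
((-5203 + k(-57, 33)) + 30203)*(f + o(149)) = ((-5203 + 1/(-101 + 33)) + 30203)*(266/89 + 153) = ((-5203 + 1/(-68)) + 30203)*(13883/89) = ((-5203 - 1/68) + 30203)*(13883/89) = (-353805/68 + 30203)*(13883/89) = (1699999/68)*(13883/89) = 23601086117/6052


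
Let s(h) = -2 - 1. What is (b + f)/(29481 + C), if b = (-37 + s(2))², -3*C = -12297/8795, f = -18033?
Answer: -144528235/259289494 ≈ -0.55740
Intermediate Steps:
s(h) = -3
C = 4099/8795 (C = -(-4099)/8795 = -⅓*(-12297/8795) = 4099/8795 ≈ 0.46606)
b = 1600 (b = (-37 - 3)² = (-40)² = 1600)
(b + f)/(29481 + C) = (1600 - 18033)/(29481 + 4099/8795) = -16433/259289494/8795 = -16433*8795/259289494 = -144528235/259289494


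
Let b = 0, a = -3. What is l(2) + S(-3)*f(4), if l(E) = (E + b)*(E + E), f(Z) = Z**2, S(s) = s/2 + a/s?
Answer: 0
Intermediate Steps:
S(s) = s/2 - 3/s
l(E) = 2*E**2 (l(E) = (E + 0)*(E + E) = E*(2*E) = 2*E**2)
l(2) + S(-3)*f(4) = 2*2**2 + ((1/2)*(-3) - 3/(-3))*4**2 = 2*4 + (-3/2 - 3*(-1/3))*16 = 8 + (-3/2 + 1)*16 = 8 - 1/2*16 = 8 - 8 = 0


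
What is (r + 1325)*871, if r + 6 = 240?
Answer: 1357889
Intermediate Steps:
r = 234 (r = -6 + 240 = 234)
(r + 1325)*871 = (234 + 1325)*871 = 1559*871 = 1357889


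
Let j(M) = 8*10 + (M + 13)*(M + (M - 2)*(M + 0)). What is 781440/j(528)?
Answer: 6105/1176067 ≈ 0.0051910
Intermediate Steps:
j(M) = 80 + (13 + M)*(M + M*(-2 + M)) (j(M) = 80 + (13 + M)*(M + (-2 + M)*M) = 80 + (13 + M)*(M + M*(-2 + M)))
781440/j(528) = 781440/(80 + 528³ - 13*528 + 12*528²) = 781440/(80 + 147197952 - 6864 + 12*278784) = 781440/(80 + 147197952 - 6864 + 3345408) = 781440/150536576 = 781440*(1/150536576) = 6105/1176067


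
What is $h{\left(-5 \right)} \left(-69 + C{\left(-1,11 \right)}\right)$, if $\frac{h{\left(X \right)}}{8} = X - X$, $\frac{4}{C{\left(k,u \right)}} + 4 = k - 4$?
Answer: $0$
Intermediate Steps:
$C{\left(k,u \right)} = \frac{4}{-8 + k}$ ($C{\left(k,u \right)} = \frac{4}{-4 + \left(k - 4\right)} = \frac{4}{-4 + \left(-4 + k\right)} = \frac{4}{-8 + k}$)
$h{\left(X \right)} = 0$ ($h{\left(X \right)} = 8 \left(X - X\right) = 8 \cdot 0 = 0$)
$h{\left(-5 \right)} \left(-69 + C{\left(-1,11 \right)}\right) = 0 \left(-69 + \frac{4}{-8 - 1}\right) = 0 \left(-69 + \frac{4}{-9}\right) = 0 \left(-69 + 4 \left(- \frac{1}{9}\right)\right) = 0 \left(-69 - \frac{4}{9}\right) = 0 \left(- \frac{625}{9}\right) = 0$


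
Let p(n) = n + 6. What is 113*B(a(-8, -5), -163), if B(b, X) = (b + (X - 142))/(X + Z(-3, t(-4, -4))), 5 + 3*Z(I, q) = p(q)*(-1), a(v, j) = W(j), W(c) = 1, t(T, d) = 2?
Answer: 51528/251 ≈ 205.29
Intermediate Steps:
p(n) = 6 + n
a(v, j) = 1
Z(I, q) = -11/3 - q/3 (Z(I, q) = -5/3 + ((6 + q)*(-1))/3 = -5/3 + (-6 - q)/3 = -5/3 + (-2 - q/3) = -11/3 - q/3)
B(b, X) = (-142 + X + b)/(-13/3 + X) (B(b, X) = (b + (X - 142))/(X + (-11/3 - 1/3*2)) = (b + (-142 + X))/(X + (-11/3 - 2/3)) = (-142 + X + b)/(X - 13/3) = (-142 + X + b)/(-13/3 + X))
113*B(a(-8, -5), -163) = 113*(3*(142 - 1*(-163) - 1*1)/(13 - 3*(-163))) = 113*(3*(142 + 163 - 1)/(13 + 489)) = 113*(3*304/502) = 113*(3*(1/502)*304) = 113*(456/251) = 51528/251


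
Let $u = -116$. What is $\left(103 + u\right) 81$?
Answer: $-1053$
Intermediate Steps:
$\left(103 + u\right) 81 = \left(103 - 116\right) 81 = \left(-13\right) 81 = -1053$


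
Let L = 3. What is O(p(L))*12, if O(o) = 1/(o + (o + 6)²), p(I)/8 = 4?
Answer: 1/123 ≈ 0.0081301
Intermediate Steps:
p(I) = 32 (p(I) = 8*4 = 32)
O(o) = 1/(o + (6 + o)²)
O(p(L))*12 = 12/(32 + (6 + 32)²) = 12/(32 + 38²) = 12/(32 + 1444) = 12/1476 = (1/1476)*12 = 1/123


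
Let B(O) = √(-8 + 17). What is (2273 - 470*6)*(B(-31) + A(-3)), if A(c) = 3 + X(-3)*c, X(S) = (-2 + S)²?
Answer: 37743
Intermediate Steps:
B(O) = 3 (B(O) = √9 = 3)
A(c) = 3 + 25*c (A(c) = 3 + (-2 - 3)²*c = 3 + (-5)²*c = 3 + 25*c)
(2273 - 470*6)*(B(-31) + A(-3)) = (2273 - 470*6)*(3 + (3 + 25*(-3))) = (2273 - 94*30)*(3 + (3 - 75)) = (2273 - 2820)*(3 - 72) = -547*(-69) = 37743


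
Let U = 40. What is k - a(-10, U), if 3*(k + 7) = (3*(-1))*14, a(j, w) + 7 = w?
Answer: -54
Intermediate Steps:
a(j, w) = -7 + w
k = -21 (k = -7 + ((3*(-1))*14)/3 = -7 + (-3*14)/3 = -7 + (1/3)*(-42) = -7 - 14 = -21)
k - a(-10, U) = -21 - (-7 + 40) = -21 - 1*33 = -21 - 33 = -54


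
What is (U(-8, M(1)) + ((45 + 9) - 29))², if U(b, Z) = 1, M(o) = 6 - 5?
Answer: 676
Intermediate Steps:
M(o) = 1
(U(-8, M(1)) + ((45 + 9) - 29))² = (1 + ((45 + 9) - 29))² = (1 + (54 - 29))² = (1 + 25)² = 26² = 676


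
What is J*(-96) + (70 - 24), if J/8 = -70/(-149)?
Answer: -46906/149 ≈ -314.81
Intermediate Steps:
J = 560/149 (J = 8*(-70/(-149)) = 8*(-70*(-1/149)) = 8*(70/149) = 560/149 ≈ 3.7584)
J*(-96) + (70 - 24) = (560/149)*(-96) + (70 - 24) = -53760/149 + 46 = -46906/149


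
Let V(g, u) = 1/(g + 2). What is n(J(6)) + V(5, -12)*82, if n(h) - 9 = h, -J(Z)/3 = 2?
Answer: 103/7 ≈ 14.714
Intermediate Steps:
J(Z) = -6 (J(Z) = -3*2 = -6)
V(g, u) = 1/(2 + g)
n(h) = 9 + h
n(J(6)) + V(5, -12)*82 = (9 - 6) + 82/(2 + 5) = 3 + 82/7 = 103/7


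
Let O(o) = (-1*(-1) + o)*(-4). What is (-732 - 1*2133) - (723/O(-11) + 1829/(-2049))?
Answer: -236223667/81960 ≈ -2882.2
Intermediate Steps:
O(o) = -4 - 4*o (O(o) = (1 + o)*(-4) = -4 - 4*o)
(-732 - 1*2133) - (723/O(-11) + 1829/(-2049)) = (-732 - 1*2133) - (723/(-4 - 4*(-11)) + 1829/(-2049)) = (-732 - 2133) - (723/(-4 + 44) + 1829*(-1/2049)) = -2865 - (723/40 - 1829/2049) = -2865 - 1*1408267/81960 = -2865 - 1408267/81960 = -236223667/81960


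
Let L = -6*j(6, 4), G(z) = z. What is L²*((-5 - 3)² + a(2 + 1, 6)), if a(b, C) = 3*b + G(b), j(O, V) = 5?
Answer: 68400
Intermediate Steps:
a(b, C) = 4*b (a(b, C) = 3*b + b = 4*b)
L = -30 (L = -6*5 = -30)
L²*((-5 - 3)² + a(2 + 1, 6)) = (-30)²*((-5 - 3)² + 4*(2 + 1)) = 900*((-8)² + 4*3) = 900*(64 + 12) = 900*76 = 68400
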